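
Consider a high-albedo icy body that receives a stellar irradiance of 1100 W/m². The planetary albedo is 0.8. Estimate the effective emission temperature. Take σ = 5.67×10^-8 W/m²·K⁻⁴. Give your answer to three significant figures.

Absorbed flux (global mean): S(1−α)/4 = 1100·0.2/4 = 55.00 W/m².
Balancing against σT⁴: T = (55.00/5.67×10⁻⁸)^(1/4) = 176.5 K.

176 K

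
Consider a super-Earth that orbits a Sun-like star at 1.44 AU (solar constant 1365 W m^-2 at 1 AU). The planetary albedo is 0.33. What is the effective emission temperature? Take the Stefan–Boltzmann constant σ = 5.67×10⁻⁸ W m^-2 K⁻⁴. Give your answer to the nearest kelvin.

210 K

Flux at the orbit: S = 1365/(1.44)² = 658.3 W m^-2.
The planet absorbs (1−α)S over its disc πR² and re-emits over 4πR², so the mean absorbed flux is (1−0.33)·658.3/4 = 110.3 W m^-2.
Set σT⁴ = 110.3 → T = (110.3/σ)^(1/4) = 210.0 K.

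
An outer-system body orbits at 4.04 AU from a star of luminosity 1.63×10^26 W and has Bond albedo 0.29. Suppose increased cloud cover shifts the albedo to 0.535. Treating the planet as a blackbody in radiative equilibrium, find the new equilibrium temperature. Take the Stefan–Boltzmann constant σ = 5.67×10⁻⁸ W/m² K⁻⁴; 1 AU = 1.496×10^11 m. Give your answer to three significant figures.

d = 4.04 × 1.496×10^11 m = 6.044×10^11 m.
Spreading L over a sphere of radius d: S = 1.63×10^26/(4π·6.04×10^11²) = 35.51 W/m².
T₂ = [S(1−α₂)/(4σ)]^(1/4) = [35.51·0.465/(4σ)]^(1/4) = 92.37 K.

92.4 K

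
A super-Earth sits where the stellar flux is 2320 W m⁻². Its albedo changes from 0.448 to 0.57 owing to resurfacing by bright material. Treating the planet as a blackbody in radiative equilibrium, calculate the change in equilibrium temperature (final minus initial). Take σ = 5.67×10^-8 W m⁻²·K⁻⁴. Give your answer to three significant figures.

-16.6 K

Before: T₁ = [2320·0.552/(4σ)]^(1/4) = 274.1 K.
After:  T₂ = [2320·0.43/(4σ)]^(1/4) = 257.5 K.
Change: 257.5 − 274.1 = -16.59 K.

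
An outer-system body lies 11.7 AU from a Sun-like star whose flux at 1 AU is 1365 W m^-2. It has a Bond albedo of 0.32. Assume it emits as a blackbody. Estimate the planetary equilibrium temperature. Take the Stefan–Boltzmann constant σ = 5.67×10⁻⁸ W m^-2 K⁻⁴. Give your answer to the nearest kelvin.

74 K

Flux at the orbit: S = 1365/(11.7)² = 9.972 W m^-2.
Absorbed flux (global mean): S(1−α)/4 = 9.972·0.68/4 = 1.695 W m^-2.
Balancing against σT⁴: T = (1.695/5.67×10⁻⁸)^(1/4) = 73.94 K.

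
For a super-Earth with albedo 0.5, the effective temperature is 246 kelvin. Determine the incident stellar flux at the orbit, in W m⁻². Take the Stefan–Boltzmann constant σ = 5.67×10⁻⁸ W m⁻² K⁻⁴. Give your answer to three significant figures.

Invert the energy balance for S: S = 4σT⁴/(1−α).
σT⁴ = 5.67×10⁻⁸·(246)⁴ = 207.6 W m⁻².
So S = 4×207.6/(1−0.5) = 1661 W m⁻².

1660 W m⁻²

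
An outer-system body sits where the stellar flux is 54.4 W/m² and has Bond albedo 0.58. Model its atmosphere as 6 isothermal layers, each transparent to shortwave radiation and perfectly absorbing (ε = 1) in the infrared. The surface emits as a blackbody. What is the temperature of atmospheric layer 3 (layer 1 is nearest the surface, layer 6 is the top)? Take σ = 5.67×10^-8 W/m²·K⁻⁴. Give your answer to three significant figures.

142 K

Top-of-atmosphere balance: σT_e⁴ = S(1−α)/4 = 5.712 W/m² → T_e = 100.2 K.
The net upward flux σT_e⁴ is constant between every pair of levels, so T_k⁴ = (N+1−k)T_e⁴.
T_3 = (4)^(1/4)·100.2 = 141.7 K.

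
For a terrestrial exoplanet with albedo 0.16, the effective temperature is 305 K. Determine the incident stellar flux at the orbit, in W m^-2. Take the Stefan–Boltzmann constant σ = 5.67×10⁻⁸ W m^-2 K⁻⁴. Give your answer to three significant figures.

Invert the energy balance for S: S = 4σT⁴/(1−α).
The emitted flux is σT⁴ = 490.7 W m^-2.
S = 4·490.7/0.84 = 2336 W m^-2.

2340 W m^-2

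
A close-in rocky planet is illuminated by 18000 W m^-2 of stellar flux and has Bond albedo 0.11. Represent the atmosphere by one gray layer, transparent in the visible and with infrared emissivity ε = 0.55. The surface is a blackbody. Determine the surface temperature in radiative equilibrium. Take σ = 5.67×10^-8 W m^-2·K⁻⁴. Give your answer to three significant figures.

Effective emission temperature (TOA balance): σT_e⁴ = S(1−α)/4 = 4005 W m^-2 → T_e = 515.5 K.
For a single slab of emissivity ε, T_s⁴ = 2T_e⁴/(2−ε); thus T_s = 515.5·(1.379)^(1/4) = 558.7 K.

559 kelvin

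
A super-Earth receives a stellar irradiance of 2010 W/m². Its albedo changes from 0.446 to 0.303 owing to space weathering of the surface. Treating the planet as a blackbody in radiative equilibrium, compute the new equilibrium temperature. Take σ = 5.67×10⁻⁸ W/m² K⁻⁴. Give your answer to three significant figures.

280 kelvin

T₂ = [S(1−α₂)/(4σ)]^(1/4) = [2010·0.697/(4σ)]^(1/4) = 280.3 K.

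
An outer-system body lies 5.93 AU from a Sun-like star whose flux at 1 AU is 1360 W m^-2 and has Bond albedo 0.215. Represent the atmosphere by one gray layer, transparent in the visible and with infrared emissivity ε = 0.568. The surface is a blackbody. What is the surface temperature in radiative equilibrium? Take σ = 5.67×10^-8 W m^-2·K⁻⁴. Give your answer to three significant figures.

By the inverse-square law, S = 1360/5.93² = 38.67 W m^-2.
At the top of the atmosphere, σT_e⁴ = S(1−α)/4 = 7.590 W m^-2, giving T_e = 107.6 K.
The surface balance (absorbed SW + ε·downward IR = σT_s⁴) with T_a⁴ = T_s⁴/2 reduces to T_s = T_e·[2/(2−ε)]^¼ = 116.9 K.

117 kelvin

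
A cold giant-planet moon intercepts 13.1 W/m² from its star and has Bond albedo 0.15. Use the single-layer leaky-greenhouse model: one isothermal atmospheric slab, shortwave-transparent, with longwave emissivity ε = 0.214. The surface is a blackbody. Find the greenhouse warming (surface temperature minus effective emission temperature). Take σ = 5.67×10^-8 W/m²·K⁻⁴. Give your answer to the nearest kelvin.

At the top of the atmosphere, σT_e⁴ = S(1−α)/4 = 2.784 W/m², giving T_e = 83.71 K.
Surface balance with a leaky layer gives σT_s⁴ = σT_e⁴·2/(2−ε), so T_s = T_e·[2/(2−0.214)]^(1/4) = 86.11 K.
T_s − T_e = 86.11 − 83.71 = 2.402 K.

2 kelvin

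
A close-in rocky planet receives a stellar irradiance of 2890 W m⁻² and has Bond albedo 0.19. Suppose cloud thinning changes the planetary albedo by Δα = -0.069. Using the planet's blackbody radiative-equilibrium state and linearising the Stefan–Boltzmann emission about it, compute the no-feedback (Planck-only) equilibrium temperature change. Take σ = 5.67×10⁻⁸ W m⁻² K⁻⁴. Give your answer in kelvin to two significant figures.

6.8 kelvin

Unperturbed T_e = [2890·(1−0.19)/(4σ)]^¼ = 318.7 K.
The change in absorbed flux is Δ[S(1−α)/4] = −SΔα/4 = 49.85 W m⁻².
Planck response: λ_P = 4σT_e³ = 4·5.67×10⁻⁸·(318.7)³ = 7.344 W m⁻²/K.
So ΔT₀ = 49.85/7.344 = 6.79 K.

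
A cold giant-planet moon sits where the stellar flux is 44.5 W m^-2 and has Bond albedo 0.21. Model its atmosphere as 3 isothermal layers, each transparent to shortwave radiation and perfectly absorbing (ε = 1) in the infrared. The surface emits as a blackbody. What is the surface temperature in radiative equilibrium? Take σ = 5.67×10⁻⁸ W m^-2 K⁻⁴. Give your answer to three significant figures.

158 kelvin

The effective emission temperature is T_e = [S(1−α)/(4σ)]^¼ = 111.6 K.
For an N-layer opaque stack, T_s⁴ = (N+1)T_e⁴, hence T_s = (4)^(1/4)×111.6 K = 157.8 K.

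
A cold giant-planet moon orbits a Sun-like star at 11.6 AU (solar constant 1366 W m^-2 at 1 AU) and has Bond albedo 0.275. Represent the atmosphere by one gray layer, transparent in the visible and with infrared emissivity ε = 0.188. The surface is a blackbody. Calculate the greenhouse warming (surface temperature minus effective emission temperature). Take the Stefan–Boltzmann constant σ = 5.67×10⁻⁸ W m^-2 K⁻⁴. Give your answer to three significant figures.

Flux at the orbit: S = 1366/(11.6)² = 10.15 W m^-2.
The planet radiates to space at T_e = [S(1−α)/(4σ)]^(1/4) = 75.48 K.
The surface balance (absorbed SW + ε·downward IR = σT_s⁴) with T_a⁴ = T_s⁴/2 reduces to T_s = T_e·[2/(2−ε)]^¼ = 77.36 K.
Greenhouse warming: T_s − T_e = 1.886 K.

1.89 K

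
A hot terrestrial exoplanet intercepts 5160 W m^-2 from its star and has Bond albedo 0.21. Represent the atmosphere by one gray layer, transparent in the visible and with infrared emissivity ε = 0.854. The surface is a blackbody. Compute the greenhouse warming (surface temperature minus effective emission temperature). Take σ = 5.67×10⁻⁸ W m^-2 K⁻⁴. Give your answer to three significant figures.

54.7 K

The planet radiates to space at T_e = [S(1−α)/(4σ)]^(1/4) = 366.1 K.
The surface balance (absorbed SW + ε·downward IR = σT_s⁴) with T_a⁴ = T_s⁴/2 reduces to T_s = T_e·[2/(2−ε)]^¼ = 420.8 K.
T_s − T_e = 420.8 − 366.1 = 54.69 K.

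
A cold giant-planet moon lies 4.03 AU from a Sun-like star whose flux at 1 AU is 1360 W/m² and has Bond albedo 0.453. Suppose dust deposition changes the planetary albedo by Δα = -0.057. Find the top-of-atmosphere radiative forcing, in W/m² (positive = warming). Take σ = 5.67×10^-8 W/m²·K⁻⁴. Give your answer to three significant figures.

1.19 W/m²

Irradiance scales as 1/d², so S = 1360 W/m² × (1/4.03)² = 83.74 W/m².
ΔF = −(S/4)Δα = −(83.74/4)×(-0.057) = 1.193 W/m².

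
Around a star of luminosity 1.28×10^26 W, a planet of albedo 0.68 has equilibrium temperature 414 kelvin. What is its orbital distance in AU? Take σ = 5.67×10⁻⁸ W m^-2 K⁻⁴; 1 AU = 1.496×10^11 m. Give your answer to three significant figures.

The flux needed for this T is 4σT⁴/(1−0.68) = 20820 W m^-2.
Then d = [L/(4πS)]^(1/2) = 2.212×10^10 m, i.e. 0.1478 AU.

0.148 AU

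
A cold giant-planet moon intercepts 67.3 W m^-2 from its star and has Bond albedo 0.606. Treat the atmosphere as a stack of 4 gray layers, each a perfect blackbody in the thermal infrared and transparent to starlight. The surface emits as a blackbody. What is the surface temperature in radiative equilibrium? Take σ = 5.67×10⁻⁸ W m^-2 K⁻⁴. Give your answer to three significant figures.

OLR = S(1−α)/4 = 6.629 W m^-2; the top layer radiates at T_e = 104.0 K.
With N = 4 opaque layers, T_s = (N+1)^(1/4)·T_e = 5^(1/4)·104.0 = 155.5 K.

155 K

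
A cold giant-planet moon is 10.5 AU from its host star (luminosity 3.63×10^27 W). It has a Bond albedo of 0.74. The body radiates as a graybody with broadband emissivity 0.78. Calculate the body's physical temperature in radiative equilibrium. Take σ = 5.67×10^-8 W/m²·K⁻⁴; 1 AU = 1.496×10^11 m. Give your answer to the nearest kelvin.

Orbital distance: d = 10.5 AU = 1.571×10^12 m.
Flux at the orbit: S = L/(4πd²) = 3.63×10^27/(4π·(1.57×10^12)²) = 117.1 W/m².
Absorbed flux (global mean): S(1−α)/4 = 117.1·0.26/4 = 7.610 W/m².
Radiative balance εσT⁴ = 7.610 gives T = [7.610/(0.78·σ)]^(1/4) = 114.5 K.

115 K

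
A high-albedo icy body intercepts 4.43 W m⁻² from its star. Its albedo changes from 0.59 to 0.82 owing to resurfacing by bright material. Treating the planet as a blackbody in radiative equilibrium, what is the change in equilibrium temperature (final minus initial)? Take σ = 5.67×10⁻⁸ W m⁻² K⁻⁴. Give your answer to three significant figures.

Before: T₁ = [4.430·0.41/(4σ)]^(1/4) = 53.20 K.
Final:   T₂ = [S(1−0.82)/(4σ)]^(1/4) = 43.30 K.
Change: 43.30 − 53.20 = -9.895 K.

-9.89 K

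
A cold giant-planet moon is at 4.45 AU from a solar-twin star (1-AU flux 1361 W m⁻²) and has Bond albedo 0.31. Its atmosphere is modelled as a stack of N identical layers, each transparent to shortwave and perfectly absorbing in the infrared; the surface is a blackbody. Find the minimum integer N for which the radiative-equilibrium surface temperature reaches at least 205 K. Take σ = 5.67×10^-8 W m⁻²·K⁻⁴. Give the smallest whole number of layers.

Flux at the orbit: S = 1361/(4.45)² = 68.73 W m⁻².
OLR = S(1−α)/4 = 11.86 W m⁻²; the top layer radiates at T_e = 120.3 K.
T_s = (N+1)^(1/4)·T_e ≥ 205 K requires N+1 ≥ (T_s/T_e)⁴ = (205/120.3)⁴ = 8.446.
Rounding up, N = 8.

8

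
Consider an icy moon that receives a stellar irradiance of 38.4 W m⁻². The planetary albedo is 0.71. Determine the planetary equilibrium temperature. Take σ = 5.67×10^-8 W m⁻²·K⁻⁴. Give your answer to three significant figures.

The planet absorbs (1−α)S over its disc πR² and re-emits over 4πR², so the mean absorbed flux is (1−0.71)·38.40/4 = 2.784 W m⁻².
Set σT⁴ = 2.784 → T = (2.784/σ)^(1/4) = 83.71 K.

83.7 kelvin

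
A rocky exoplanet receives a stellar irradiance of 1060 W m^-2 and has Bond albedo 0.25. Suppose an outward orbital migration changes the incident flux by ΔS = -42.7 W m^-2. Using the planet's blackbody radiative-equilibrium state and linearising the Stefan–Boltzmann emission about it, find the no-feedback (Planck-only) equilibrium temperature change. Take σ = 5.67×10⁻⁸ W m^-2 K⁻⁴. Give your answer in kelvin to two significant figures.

-2.5 K

The baseline emission temperature is T_e = 243.3 K.
ΔF = Δ[S(1−α)]/4 = (1−0.25)·-42.7/4 = -8.006 W m^-2.
Linearising σT⁴ gives d(σT⁴)/dT = 4σT_e³ = 3.267 W m^-2 per K.
ΔT₀ = ΔF/λ_P = -8.006/3.267 = -2.45 K.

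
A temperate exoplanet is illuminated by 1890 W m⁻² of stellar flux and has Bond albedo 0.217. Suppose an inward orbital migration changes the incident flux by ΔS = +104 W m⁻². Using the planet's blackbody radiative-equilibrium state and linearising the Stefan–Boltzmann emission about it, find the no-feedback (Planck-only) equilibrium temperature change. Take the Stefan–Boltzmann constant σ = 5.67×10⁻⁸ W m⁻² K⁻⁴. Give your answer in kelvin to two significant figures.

Unperturbed T_e = [1890·(1−0.217)/(4σ)]^¼ = 284.2 K.
TOA radiative forcing: ΔF = (1−α)ΔS/4 = 0.783·(+104)/4 = 20.36 W m⁻².
The Planck feedback parameter is 4σT_e³ = 5.207 W m⁻²/K.
So ΔT₀ = 20.36/5.207 = 3.91 K.

3.9 K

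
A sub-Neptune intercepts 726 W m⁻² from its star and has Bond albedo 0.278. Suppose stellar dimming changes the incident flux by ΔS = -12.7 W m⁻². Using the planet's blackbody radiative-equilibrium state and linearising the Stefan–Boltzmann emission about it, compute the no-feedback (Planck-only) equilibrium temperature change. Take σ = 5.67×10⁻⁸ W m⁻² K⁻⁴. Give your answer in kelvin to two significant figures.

-0.96 kelvin

Unperturbed T_e = [726.0·(1−0.278)/(4σ)]^¼ = 219.3 K.
TOA radiative forcing: ΔF = (1−α)ΔS/4 = 0.722·(-12.7)/4 = -2.292 W m⁻².
The Planck feedback parameter is 4σT_e³ = 2.391 W m⁻²/K.
So ΔT₀ = -2.292/2.391 = -0.959 K.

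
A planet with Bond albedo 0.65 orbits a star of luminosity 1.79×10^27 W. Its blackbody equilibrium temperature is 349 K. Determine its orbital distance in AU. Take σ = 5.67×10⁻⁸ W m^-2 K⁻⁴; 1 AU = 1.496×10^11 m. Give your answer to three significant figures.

0.814 AU

Energy balance gives S = 4σT⁴/(1−α) = 9613 W m^-2.
S = L/(4πd²) → d = √(L/4πS) = √(1.79×10^27/(4π·9613)) = 1.217×10^11 m = 0.8137 AU.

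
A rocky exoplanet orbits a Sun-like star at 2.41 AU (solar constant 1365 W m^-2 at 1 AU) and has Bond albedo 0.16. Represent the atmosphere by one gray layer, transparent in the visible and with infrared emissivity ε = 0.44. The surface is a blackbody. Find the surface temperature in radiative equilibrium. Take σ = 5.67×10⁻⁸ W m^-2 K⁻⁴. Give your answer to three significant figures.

Irradiance scales as 1/d², so S = 1365 W m^-2 × (1/2.41)² = 235.0 W m^-2.
The planet radiates to space at T_e = [S(1−α)/(4σ)]^(1/4) = 171.8 K.
For a single slab of emissivity ε, T_s⁴ = 2T_e⁴/(2−ε); thus T_s = 171.8·(1.282)^(1/4) = 182.8 K.

183 kelvin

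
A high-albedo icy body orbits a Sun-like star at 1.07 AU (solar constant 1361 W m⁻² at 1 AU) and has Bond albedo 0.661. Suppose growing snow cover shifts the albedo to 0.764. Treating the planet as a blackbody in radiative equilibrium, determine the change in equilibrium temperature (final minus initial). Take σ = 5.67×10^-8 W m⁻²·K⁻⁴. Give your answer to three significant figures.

Irradiance scales as 1/d², so S = 1361 W m⁻² × (1/1.07)² = 1189 W m⁻².
Initial: T₁ = [S(1−0.661)/(4σ)]^(1/4) = 205.3 K.
With α = 0.764, T₂ = 187.5 K.
Change: 187.5 − 205.3 = -17.77 K.

-17.8 kelvin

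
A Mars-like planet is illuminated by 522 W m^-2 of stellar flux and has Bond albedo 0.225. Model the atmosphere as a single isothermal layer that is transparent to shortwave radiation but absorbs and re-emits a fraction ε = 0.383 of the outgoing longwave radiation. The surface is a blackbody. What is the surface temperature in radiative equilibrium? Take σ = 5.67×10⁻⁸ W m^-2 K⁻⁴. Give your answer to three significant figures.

Effective emission temperature (TOA balance): σT_e⁴ = S(1−α)/4 = 101.1 W m^-2 → T_e = 205.5 K.
For a single slab of emissivity ε, T_s⁴ = 2T_e⁴/(2−ε); thus T_s = 205.5·(1.237)^(1/4) = 216.7 K.

217 kelvin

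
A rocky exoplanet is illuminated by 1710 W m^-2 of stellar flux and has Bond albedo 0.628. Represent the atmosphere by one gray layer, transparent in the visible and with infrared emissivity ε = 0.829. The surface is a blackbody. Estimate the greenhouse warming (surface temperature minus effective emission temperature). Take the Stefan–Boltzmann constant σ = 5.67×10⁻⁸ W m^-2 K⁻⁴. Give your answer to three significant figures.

The planet radiates to space at T_e = [S(1−α)/(4σ)]^(1/4) = 230.1 K.
The surface balance (absorbed SW + ε·downward IR = σT_s⁴) with T_a⁴ = T_s⁴/2 reduces to T_s = T_e·[2/(2−ε)]^¼ = 263.1 K.
T_s − T_e = 263.1 − 230.1 = 32.95 K.

33.0 kelvin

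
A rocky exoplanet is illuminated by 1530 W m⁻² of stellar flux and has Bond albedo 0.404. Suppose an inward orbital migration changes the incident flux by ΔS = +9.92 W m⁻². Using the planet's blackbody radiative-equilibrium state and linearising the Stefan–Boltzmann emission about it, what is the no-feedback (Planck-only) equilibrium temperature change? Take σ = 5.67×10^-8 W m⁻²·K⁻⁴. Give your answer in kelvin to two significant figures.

The baseline emission temperature is T_e = 251.8 K.
TOA radiative forcing: ΔF = (1−α)ΔS/4 = 0.596·(+9.92)/4 = 1.478 W m⁻².
The Planck feedback parameter is 4σT_e³ = 3.621 W m⁻²/K.
So ΔT₀ = 1.478/3.621 = 0.408 K.

0.41 kelvin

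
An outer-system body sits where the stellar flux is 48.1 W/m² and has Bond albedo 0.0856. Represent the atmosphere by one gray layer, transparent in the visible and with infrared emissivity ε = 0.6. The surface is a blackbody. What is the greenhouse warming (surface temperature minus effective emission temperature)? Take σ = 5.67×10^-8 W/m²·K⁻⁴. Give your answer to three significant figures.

11.0 kelvin

The planet radiates to space at T_e = [S(1−α)/(4σ)]^(1/4) = 118.0 K.
For a single slab of emissivity ε, T_s⁴ = 2T_e⁴/(2−ε); thus T_s = 118.0·(1.429)^(1/4) = 129.0 K.
The atmosphere warms the surface by 11.01 K.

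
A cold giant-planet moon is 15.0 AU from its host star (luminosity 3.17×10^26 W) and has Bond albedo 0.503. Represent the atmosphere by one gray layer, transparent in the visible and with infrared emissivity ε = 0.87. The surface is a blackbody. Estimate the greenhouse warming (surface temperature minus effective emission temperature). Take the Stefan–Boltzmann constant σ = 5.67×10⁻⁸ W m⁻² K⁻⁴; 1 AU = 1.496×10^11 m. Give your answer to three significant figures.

d = 15.0 × 1.496×10^11 m = 2.244×10^12 m.
Flux at the orbit: S = L/(4πd²) = 3.17×10^26/(4π·(2.24×10^12)²) = 5.010 W m⁻².
The planet radiates to space at T_e = [S(1−α)/(4σ)]^(1/4) = 57.56 K.
The surface balance (absorbed SW + ε·downward IR = σT_s⁴) with T_a⁴ = T_s⁴/2 reduces to T_s = T_e·[2/(2−ε)]^¼ = 66.39 K.
T_s − T_e = 66.39 − 57.56 = 8.831 K.

8.83 K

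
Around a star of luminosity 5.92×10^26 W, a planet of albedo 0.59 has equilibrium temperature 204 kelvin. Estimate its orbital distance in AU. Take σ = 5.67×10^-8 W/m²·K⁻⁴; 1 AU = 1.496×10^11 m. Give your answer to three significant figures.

Required flux: S = 4σT⁴/(1−α) = 958.0 W/m².
Then d = [L/(4πS)]^(1/2) = 2.218×10^11 m, i.e. 1.482 AU.

1.48 AU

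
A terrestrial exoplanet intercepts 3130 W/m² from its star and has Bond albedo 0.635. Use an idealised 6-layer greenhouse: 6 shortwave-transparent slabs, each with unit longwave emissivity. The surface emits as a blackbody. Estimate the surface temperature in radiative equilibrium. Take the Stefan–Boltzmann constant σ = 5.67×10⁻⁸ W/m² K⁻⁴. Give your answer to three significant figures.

433 K

Top-of-atmosphere balance: σT_e⁴ = S(1−α)/4 = 285.6 W/m² → T_e = 266.4 K.
With N = 6 opaque layers, T_s = (N+1)^(1/4)·T_e = 7^(1/4)·266.4 = 433.3 K.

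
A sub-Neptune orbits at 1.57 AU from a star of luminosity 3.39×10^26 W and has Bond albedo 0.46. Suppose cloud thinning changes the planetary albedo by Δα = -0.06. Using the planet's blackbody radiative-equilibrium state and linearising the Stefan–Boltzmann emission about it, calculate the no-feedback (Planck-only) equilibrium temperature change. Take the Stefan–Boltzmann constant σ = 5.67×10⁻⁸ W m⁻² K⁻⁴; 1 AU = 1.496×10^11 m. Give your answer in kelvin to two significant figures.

5.1 K

Orbital distance: d = 1.57 AU = 2.349×10^11 m.
Flux at the orbit: S = L/(4πd²) = 3.39×10^26/(4π·(2.35×10^11)²) = 489.0 W m⁻².
Reference equilibrium: T_e = [S(1−α)/(4σ)]^(1/4) = 184.7 K.
TOA radiative forcing: ΔF = −S·Δα/4 = −489.0·(-0.06)/4 = 7.335 W m⁻².
Linearising σT⁴ gives d(σT⁴)/dT = 4σT_e³ = 1.430 W m⁻² per K.
ΔT₀ = ΔF/λ_P = 7.335/1.430 = 5.13 K.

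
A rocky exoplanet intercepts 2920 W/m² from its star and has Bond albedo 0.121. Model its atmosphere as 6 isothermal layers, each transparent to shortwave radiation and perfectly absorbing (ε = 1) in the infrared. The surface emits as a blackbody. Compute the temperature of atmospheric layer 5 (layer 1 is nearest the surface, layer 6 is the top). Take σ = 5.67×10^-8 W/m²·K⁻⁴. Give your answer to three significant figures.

388 K

Top-of-atmosphere balance: σT_e⁴ = S(1−α)/4 = 641.7 W/m² → T_e = 326.2 K.
In the N-layer model, layer k (counted from the surface) has T_k = (N+1−k)^(1/4)·T_e.
T_5 = (2)^(1/4)·326.2 = 387.9 K.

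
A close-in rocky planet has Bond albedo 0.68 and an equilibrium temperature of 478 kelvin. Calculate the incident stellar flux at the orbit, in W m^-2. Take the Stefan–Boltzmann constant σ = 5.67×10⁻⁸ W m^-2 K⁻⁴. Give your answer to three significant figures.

37000 W m^-2

Invert the energy balance for S: S = 4σT⁴/(1−α).
σT⁴ = 5.67×10⁻⁸·(478)⁴ = 2960 W m^-2.
So S = 4×2960/(1−0.68) = 37000 W m^-2.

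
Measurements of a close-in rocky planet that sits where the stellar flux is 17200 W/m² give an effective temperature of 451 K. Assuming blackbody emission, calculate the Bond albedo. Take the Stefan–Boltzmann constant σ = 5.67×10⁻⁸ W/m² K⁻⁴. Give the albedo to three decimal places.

Energy balance: S(1−α)/4 = σT⁴, so 1−α = 4σT⁴/S.
σT⁴ = 2346 W/m², so 4σT⁴ = 9383 W/m².
1−α = 9383/17200 = 0.5455, so α = 0.4545.

0.454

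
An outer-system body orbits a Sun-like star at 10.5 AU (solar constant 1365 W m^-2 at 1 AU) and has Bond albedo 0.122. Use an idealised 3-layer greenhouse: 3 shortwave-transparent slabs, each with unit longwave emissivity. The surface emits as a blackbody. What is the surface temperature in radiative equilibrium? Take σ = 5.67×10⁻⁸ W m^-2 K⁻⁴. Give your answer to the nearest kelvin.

Irradiance scales as 1/d², so S = 1365 W m^-2 × (1/10.5)² = 12.38 W m^-2.
The effective emission temperature is T_e = [S(1−α)/(4σ)]^¼ = 83.21 K.
With N = 3 opaque layers, T_s = (N+1)^(1/4)·T_e = 4^(1/4)·83.21 = 117.7 K.

118 K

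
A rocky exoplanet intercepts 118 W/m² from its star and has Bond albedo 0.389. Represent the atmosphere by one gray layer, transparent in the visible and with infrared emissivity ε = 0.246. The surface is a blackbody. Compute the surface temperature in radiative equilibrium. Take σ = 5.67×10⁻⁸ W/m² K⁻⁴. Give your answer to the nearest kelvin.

Effective emission temperature (TOA balance): σT_e⁴ = S(1−α)/4 = 18.02 W/m² → T_e = 133.5 K.
Surface balance with a leaky layer gives σT_s⁴ = σT_e⁴·2/(2−ε), so T_s = T_e·[2/(2−0.246)]^(1/4) = 138.0 K.

138 kelvin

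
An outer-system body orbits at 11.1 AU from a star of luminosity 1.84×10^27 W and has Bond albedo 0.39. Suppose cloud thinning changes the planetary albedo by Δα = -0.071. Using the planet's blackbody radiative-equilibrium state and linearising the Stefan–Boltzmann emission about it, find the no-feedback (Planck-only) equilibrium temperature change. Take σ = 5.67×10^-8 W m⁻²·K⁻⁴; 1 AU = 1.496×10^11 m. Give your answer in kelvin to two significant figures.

Orbital distance: d = 11.1 AU = 1.661×10^12 m.
S = L/(4πd²) = 53.10 W m⁻².
Reference equilibrium: T_e = [S(1−α)/(4σ)]^(1/4) = 109.3 K.
TOA radiative forcing: ΔF = −S·Δα/4 = −53.10·(-0.071)/4 = 0.9425 W m⁻².
Linearising σT⁴ gives d(σT⁴)/dT = 4σT_e³ = 0.2963 W m⁻² per K.
Hence the no-feedback warming is ΔF/(4σT_e³) = 3.18 K.

3.2 K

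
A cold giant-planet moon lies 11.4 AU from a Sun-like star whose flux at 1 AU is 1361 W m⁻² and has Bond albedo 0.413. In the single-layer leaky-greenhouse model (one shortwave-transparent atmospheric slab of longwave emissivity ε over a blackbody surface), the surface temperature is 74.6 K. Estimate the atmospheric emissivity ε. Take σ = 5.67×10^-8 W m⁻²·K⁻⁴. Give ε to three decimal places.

0.250

By the inverse-square law, S = 1361/11.4² = 10.47 W m⁻².
Effective temperature: T_e = [S(1−α)/(4σ)]^(1/4) = 72.15 K.
T_s⁴ = T_e⁴·2/(2−ε) → ε = 2 − 2(T_e/T_s)⁴ = 2 − 2·(72.15/74.6)⁴ = 0.2497.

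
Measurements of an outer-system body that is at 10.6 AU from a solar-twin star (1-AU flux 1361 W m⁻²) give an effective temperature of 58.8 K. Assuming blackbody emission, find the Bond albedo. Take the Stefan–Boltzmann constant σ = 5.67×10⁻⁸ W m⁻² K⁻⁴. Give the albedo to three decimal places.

Flux at the orbit: S = 1361/(10.6)² = 12.11 W m⁻².
From σT⁴ = S(1−α)/4 we invert for α: 1−α = 4σT⁴/S.
σT⁴ = 0.6778 W m⁻², so 4σT⁴ = 2.711 W m⁻².
1−α = 2.711/12.11 = 0.2238, so α = 0.7762.

0.776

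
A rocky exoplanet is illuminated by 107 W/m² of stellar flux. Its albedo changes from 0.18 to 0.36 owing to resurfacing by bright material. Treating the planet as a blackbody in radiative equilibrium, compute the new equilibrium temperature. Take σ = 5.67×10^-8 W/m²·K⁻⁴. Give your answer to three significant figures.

132 kelvin

With the new albedo, S(1−α₂)/4 = 17.12 W/m², so T₂ = 131.8 K.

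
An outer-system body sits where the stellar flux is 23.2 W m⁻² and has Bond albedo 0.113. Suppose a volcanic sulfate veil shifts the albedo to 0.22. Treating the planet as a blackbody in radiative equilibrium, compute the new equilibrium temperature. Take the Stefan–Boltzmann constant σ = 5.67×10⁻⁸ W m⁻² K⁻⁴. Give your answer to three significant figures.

94.5 K

T₂ = [S(1−α₂)/(4σ)]^(1/4) = [23.20·0.78/(4σ)]^(1/4) = 94.51 K.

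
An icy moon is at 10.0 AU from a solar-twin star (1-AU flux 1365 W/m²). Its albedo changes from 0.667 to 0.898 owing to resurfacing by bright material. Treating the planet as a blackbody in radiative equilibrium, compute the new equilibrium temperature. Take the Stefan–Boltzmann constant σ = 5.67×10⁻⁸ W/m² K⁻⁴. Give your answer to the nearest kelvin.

50 kelvin

Irradiance scales as 1/d², so S = 1365 W/m² × (1/10.0)² = 13.65 W/m².
T₂ = [S(1−α₂)/(4σ)]^(1/4) = [13.65·0.102/(4σ)]^(1/4) = 49.78 K.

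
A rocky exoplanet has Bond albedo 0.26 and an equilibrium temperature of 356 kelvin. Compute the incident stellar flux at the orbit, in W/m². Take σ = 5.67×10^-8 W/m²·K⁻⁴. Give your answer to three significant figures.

From S(1−α)/4 = σT⁴: S = 4σT⁴/(1−α).
The emitted flux is σT⁴ = 910.7 W/m².
So S = 4×910.7/(1−0.26) = 4923 W/m².

4920 W/m²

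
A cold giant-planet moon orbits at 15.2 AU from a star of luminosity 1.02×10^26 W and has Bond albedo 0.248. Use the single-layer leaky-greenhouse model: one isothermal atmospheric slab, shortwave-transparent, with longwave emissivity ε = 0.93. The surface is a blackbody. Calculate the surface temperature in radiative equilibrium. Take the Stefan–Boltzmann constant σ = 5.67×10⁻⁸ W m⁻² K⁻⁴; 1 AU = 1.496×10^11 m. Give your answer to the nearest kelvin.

56 K

d = 15.2 × 1.496×10^11 m = 2.274×10^12 m.
Flux at the orbit: S = L/(4πd²) = 1.02×10^26/(4π·(2.27×10^12)²) = 1.570 W m⁻².
Effective emission temperature (TOA balance): σT_e⁴ = S(1−α)/4 = 0.2951 W m⁻² → T_e = 47.76 K.
For a single slab of emissivity ε, T_s⁴ = 2T_e⁴/(2−ε); thus T_s = 47.76·(1.869)^(1/4) = 55.85 K.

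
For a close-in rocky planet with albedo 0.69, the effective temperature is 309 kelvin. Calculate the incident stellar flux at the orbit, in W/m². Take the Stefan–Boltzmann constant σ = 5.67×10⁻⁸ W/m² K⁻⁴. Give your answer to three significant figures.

Invert the energy balance for S: S = 4σT⁴/(1−α).
σT⁴ = 5.67×10⁻⁸·(309)⁴ = 516.9 W/m².
S = 4·516.9/0.31 = 6670 W/m².

6670 W/m²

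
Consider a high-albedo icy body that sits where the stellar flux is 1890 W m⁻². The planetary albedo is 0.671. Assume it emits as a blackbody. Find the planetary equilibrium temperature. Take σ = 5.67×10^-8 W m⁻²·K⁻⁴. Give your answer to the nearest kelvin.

The planet absorbs (1−α)S over its disc πR² and re-emits over 4πR², so the mean absorbed flux is (1−0.671)·1890/4 = 155.5 W m⁻².
Balancing against σT⁴: T = (155.5/5.67×10⁻⁸)^(1/4) = 228.8 K.

229 K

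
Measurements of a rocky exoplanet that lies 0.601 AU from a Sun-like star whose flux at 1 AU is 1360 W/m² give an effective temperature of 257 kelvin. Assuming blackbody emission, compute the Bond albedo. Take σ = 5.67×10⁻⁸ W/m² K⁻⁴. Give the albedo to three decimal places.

Flux at the orbit: S = 1360/(0.601)² = 3765 W/m².
Energy balance: S(1−α)/4 = σT⁴, so 1−α = 4σT⁴/S.
4σT⁴ = 4·5.67×10⁻⁸·(257)⁴ = 989.4 W/m².
Hence α = 1 − 989.4/3765 = 0.7372.

0.737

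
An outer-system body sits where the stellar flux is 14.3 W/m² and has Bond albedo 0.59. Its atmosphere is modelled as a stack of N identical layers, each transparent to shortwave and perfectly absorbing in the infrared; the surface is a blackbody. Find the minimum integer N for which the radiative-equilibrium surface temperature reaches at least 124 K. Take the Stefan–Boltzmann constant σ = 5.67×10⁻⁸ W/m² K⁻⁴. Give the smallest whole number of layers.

Top-of-atmosphere balance: σT_e⁴ = S(1−α)/4 = 1.466 W/m² → T_e = 71.30 K.
Since T_s⁴ = (N+1)T_e⁴, we need N ≥ (T_s/T_e)⁴ − 1 = 8.146.
The minimum whole number is N = 9.

9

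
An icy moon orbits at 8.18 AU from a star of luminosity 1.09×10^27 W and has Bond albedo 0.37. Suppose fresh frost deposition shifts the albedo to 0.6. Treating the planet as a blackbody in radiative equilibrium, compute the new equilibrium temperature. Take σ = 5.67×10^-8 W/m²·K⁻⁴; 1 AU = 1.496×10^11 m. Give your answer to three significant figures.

Orbital distance: d = 8.18 AU = 1.224×10^12 m.
Flux at the orbit: S = L/(4πd²) = 1.09×10^27/(4π·(1.22×10^12)²) = 57.92 W/m².
New equilibrium: T₂ = [(1−0.6)·57.92/(4σ)]^(1/4) = 100.5 K.

101 kelvin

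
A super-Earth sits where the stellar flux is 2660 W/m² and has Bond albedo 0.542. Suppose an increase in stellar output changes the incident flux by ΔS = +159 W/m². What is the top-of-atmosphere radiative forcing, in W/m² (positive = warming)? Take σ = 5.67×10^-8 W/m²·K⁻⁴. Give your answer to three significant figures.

Only a fraction (1−α) is absorbed and it's spread over 4πR², so ΔF = (1−α)ΔS/4 = 18.21 W/m².

18.2 W/m²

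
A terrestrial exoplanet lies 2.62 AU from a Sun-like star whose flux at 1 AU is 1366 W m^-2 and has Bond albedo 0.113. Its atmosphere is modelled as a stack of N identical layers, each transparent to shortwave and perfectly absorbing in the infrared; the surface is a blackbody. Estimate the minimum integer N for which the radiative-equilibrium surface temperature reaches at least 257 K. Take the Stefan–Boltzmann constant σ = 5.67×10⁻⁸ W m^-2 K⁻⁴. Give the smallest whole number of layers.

5

Flux at the orbit: S = 1366/(2.62)² = 199.0 W m^-2.
The effective emission temperature is T_e = [S(1−α)/(4σ)]^¼ = 167.0 K.
Since T_s⁴ = (N+1)T_e⁴, we need N ≥ (T_s/T_e)⁴ − 1 = 4.605.
The minimum whole number is N = 5.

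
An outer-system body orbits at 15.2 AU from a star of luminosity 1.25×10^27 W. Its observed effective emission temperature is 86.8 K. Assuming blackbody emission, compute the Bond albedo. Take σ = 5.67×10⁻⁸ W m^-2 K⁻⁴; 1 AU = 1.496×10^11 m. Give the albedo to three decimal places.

d = 15.2 × 1.496×10^11 m = 2.274×10^12 m.
S = L/(4πd²) = 19.24 W m^-2.
From σT⁴ = S(1−α)/4 we invert for α: 1−α = 4σT⁴/S.
σT⁴ = 3.219 W m^-2, so 4σT⁴ = 12.87 W m^-2.
Hence α = 1 − 12.87/19.24 = 0.3308.

0.331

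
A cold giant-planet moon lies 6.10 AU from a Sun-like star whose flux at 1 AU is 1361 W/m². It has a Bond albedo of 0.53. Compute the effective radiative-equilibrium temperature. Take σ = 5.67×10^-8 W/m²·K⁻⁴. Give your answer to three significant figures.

Flux at the orbit: S = 1361/(6.10)² = 36.58 W/m².
Averaging over the sphere, the absorbed flux is S(1−α)/4 = 4.298 W/m².
In equilibrium σT⁴ equals this, so T = 93.31 K.

93.3 K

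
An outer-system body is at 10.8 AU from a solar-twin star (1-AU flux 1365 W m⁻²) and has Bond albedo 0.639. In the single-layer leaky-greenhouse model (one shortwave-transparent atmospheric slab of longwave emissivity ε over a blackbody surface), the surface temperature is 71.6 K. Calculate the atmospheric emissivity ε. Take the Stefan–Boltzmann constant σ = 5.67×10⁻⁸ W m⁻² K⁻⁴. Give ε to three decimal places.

0.582

By the inverse-square law, S = 1365/10.8² = 11.70 W m⁻².
First, T_e = [11.70·(1−0.639)/(4σ)]^(1/4) = 65.70 K.
T_s⁴ = T_e⁴·2/(2−ε) → ε = 2 − 2(T_e/T_s)⁴ = 2 − 2·(65.70/71.6)⁴ = 0.5825.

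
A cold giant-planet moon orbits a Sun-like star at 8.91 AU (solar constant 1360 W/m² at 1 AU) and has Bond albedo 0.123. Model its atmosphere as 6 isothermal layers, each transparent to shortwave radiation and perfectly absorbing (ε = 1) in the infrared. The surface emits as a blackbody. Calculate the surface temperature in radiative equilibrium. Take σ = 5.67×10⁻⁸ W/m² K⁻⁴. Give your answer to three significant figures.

By the inverse-square law, S = 1360/8.91² = 17.13 W/m².
Top-of-atmosphere balance: σT_e⁴ = S(1−α)/4 = 3.756 W/m² → T_e = 90.22 K.
Layer-by-layer balance gives σT_s⁴ = (N+1)σT_e⁴, so T_s = 7^¼·90.22 = 146.7 K.

147 K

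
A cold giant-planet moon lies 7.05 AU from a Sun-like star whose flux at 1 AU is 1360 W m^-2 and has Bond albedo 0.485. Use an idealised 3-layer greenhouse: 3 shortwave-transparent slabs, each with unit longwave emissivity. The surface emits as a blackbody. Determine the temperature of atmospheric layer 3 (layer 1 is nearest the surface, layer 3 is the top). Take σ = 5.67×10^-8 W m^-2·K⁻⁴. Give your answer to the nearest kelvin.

Irradiance scales as 1/d², so S = 1360 W m^-2 × (1/7.05)² = 27.36 W m^-2.
OLR = S(1−α)/4 = 3.523 W m^-2; the top layer radiates at T_e = 88.78 K.
Each opaque layer satisfies 2T_j⁴ = T_{j−1}⁴ + T_{j+1}⁴, giving T_k⁴ = (N+1−k)T_e⁴.
With k = 3: T_3 = (3+1−3)^¼·88.78 K = 88.78 K.

89 K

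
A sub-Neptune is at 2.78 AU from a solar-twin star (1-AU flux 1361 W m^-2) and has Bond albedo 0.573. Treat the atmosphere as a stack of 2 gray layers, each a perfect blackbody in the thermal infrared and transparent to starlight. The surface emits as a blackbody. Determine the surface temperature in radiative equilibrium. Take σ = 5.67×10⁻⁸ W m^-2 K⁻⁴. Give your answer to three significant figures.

178 K

Flux at the orbit: S = 1361/(2.78)² = 176.1 W m^-2.
Top-of-atmosphere balance: σT_e⁴ = S(1−α)/4 = 18.80 W m^-2 → T_e = 134.9 K.
With N = 2 opaque layers, T_s = (N+1)^(1/4)·T_e = 3^(1/4)·134.9 = 177.6 K.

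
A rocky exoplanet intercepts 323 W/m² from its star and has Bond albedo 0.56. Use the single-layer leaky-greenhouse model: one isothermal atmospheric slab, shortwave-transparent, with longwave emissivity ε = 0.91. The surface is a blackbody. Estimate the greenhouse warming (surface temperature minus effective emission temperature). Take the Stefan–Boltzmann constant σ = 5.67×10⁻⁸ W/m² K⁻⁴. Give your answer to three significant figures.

The planet radiates to space at T_e = [S(1−α)/(4σ)]^(1/4) = 158.2 K.
Surface balance with a leaky layer gives σT_s⁴ = σT_e⁴·2/(2−ε), so T_s = T_e·[2/(2−0.91)]^(1/4) = 184.1 K.
The atmosphere warms the surface by 25.93 K.

25.9 kelvin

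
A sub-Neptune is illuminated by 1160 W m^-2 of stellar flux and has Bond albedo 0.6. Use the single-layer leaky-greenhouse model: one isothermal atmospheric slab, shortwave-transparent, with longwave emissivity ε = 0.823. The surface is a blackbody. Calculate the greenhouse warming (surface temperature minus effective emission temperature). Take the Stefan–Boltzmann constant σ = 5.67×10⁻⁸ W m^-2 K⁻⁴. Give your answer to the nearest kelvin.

30 kelvin

Effective emission temperature (TOA balance): σT_e⁴ = S(1−α)/4 = 116.0 W m^-2 → T_e = 212.7 K.
For a single slab of emissivity ε, T_s⁴ = 2T_e⁴/(2−ε); thus T_s = 212.7·(1.699)^(1/4) = 242.8 K.
The atmosphere warms the surface by 30.14 K.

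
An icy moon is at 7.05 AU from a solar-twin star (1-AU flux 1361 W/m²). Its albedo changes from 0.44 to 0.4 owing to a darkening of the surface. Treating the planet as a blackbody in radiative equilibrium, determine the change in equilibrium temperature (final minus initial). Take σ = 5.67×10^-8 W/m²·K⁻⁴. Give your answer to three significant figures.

1.58 K

Irradiance scales as 1/d², so S = 1361 W/m² × (1/7.05)² = 27.38 W/m².
With α = 0.44, T₁ = 90.68 K.
After:  T₂ = [27.38·0.6/(4σ)]^(1/4) = 92.26 K.
Change: 92.26 − 90.68 = 1.578 K.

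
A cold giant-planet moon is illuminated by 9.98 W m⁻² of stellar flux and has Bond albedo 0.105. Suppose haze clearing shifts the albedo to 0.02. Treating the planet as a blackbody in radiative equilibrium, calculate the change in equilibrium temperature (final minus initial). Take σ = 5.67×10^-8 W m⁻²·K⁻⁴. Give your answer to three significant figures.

1.82 kelvin

Before: T₁ = [9.980·0.895/(4σ)]^(1/4) = 79.22 K.
After:  T₂ = [9.980·0.98/(4σ)]^(1/4) = 81.04 K.
ΔT = T₂ − T₁ = 1.817 K.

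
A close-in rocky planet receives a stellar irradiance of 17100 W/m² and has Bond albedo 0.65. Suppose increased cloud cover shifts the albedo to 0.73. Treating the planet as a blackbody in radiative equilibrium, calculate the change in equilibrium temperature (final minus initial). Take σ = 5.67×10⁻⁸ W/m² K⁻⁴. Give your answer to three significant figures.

-25.3 kelvin

With α = 0.65, T₁ = 403.0 K.
Final:   T₂ = [S(1−0.73)/(4σ)]^(1/4) = 377.7 K.
Change: 377.7 − 403.0 = -25.32 K.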